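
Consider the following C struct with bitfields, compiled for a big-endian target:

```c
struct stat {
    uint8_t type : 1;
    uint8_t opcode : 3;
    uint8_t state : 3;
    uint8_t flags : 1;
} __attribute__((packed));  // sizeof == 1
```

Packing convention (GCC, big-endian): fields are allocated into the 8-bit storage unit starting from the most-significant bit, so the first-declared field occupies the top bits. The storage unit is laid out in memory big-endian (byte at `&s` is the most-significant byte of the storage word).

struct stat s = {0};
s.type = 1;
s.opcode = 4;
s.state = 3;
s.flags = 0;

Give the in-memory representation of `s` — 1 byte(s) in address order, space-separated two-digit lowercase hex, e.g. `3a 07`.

c6

type:1 = 1 → 0x1 << 7 → word 0x80
opcode:3 = 4 → 0x4 << 4 → word 0xc0
state:3 = 3 → 0x3 << 1 → word 0xc6
flags:1 = 0 → 0x0 << 0 → word 0xc6
word = 0xc6 → big-endian bytes:
  [0]=0xc6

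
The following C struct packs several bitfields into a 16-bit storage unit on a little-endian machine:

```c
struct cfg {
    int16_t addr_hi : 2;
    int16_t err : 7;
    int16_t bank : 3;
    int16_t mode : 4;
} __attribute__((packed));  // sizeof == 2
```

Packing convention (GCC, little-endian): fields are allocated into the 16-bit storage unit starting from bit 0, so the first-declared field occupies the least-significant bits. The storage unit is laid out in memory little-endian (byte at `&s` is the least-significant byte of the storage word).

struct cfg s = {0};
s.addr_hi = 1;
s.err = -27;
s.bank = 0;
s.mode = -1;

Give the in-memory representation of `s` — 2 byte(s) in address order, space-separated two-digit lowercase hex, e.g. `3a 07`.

95 f1

addr_hi:2 = 1 → 0x1 << 0 → word 0x0001
err:7 = -27 → 0x65 << 2 → word 0x0195
bank:3 = 0 → 0x0 << 9 → word 0x0195
mode:4 = -1 → 0xf << 12 → word 0xf195
word = 0xf195 → little-endian bytes:
  [0]=0x95  [1]=0xf1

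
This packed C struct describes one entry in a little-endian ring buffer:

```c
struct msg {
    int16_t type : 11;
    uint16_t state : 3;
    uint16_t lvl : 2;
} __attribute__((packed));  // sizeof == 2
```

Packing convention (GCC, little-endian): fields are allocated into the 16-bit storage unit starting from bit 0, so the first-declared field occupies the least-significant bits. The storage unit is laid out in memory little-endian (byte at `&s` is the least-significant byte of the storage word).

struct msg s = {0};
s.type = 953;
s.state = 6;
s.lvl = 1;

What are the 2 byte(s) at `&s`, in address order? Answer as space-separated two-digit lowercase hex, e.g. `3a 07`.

type:11 = 953 → 0x3b9 << 0 → word 0x03b9
state:3 = 6 → 0x6 << 11 → word 0x33b9
lvl:2 = 1 → 0x1 << 14 → word 0x73b9
word = 0x73b9 → little-endian bytes:
  [0]=0xb9  [1]=0x73

b9 73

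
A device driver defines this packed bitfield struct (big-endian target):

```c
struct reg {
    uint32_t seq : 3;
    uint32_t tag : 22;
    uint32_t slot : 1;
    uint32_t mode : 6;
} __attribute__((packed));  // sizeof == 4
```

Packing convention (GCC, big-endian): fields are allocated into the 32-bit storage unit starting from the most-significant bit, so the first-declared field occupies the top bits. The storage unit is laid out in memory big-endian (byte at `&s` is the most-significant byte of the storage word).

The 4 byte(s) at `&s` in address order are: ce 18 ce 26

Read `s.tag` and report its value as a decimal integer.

[0]=0xce [1]=0x18 [2]=0xce [3]=0x26 (big-endian) → word 0xce18ce26
seq [29+:3] = (word>>29) & 0x7 = 6
tag [7+:22] = (word>>7) & 0x3fffff = 1847708  ←
slot [6+:1] = (word>>6) & 0x1 = 0
mode [0+:6] = (word>>0) & 0x3f = 38

1847708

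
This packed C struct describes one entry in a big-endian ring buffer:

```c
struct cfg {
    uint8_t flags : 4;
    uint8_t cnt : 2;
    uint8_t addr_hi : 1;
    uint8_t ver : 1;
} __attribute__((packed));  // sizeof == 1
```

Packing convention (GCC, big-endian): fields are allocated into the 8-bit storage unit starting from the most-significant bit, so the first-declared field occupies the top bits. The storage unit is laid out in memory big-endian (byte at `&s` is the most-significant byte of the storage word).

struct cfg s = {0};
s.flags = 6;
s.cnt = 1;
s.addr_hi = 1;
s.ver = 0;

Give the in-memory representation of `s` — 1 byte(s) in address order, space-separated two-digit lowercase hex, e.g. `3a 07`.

flags:4 = 6 → 0x6 << 4 → word 0x60
cnt:2 = 1 → 0x1 << 2 → word 0x64
addr_hi:1 = 1 → 0x1 << 1 → word 0x66
ver:1 = 0 → 0x0 << 0 → word 0x66
word = 0x66 → big-endian bytes:
  [0]=0x66

66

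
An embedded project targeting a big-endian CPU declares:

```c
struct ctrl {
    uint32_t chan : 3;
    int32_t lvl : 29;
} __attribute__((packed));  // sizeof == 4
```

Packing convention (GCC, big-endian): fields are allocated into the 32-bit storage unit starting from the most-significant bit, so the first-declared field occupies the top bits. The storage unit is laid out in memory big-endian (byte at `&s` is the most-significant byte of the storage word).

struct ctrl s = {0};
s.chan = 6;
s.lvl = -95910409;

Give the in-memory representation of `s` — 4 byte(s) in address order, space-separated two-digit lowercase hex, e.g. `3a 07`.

da 48 85 f7

chan (3b) val=6 bits=0x6 at bit 29: 0xc0000000
lvl (29b) val=-95910409 bits=0x1a4885f7 at bit 0: 0xda4885f7
word = 0xda4885f7 → big-endian bytes:
  [0]=0xda  [1]=0x48  [2]=0x85  [3]=0xf7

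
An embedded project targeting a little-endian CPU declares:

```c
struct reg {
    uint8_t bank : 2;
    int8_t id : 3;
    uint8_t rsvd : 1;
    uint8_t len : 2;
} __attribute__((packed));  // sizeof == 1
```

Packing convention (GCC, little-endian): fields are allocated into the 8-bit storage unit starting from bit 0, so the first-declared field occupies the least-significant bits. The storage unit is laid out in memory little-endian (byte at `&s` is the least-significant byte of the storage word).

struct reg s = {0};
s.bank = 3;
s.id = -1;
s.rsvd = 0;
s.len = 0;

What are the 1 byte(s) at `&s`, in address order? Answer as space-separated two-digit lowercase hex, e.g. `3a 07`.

bank:2 = 3 → 0x3 << 0 → word 0x03
id:3 = -1 → 0x7 << 2 → word 0x1f
rsvd:1 = 0 → 0x0 << 5 → word 0x1f
len:2 = 0 → 0x0 << 6 → word 0x1f
word = 0x1f → little-endian bytes:
  [0]=0x1f

1f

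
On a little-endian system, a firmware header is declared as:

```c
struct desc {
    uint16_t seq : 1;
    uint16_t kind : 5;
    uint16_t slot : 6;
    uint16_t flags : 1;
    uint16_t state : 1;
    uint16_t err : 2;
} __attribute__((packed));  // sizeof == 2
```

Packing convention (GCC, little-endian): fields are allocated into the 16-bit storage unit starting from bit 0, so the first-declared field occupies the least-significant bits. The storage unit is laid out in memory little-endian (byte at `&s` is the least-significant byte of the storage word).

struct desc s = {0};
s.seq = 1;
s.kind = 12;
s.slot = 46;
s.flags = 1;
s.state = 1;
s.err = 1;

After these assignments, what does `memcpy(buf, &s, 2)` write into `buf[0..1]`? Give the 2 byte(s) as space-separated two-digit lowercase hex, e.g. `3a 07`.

[0+:1] seq=1 & 0x1 = 0x1; word=0x0001
[1+:5] kind=12 & 0x1f = 0xc; word=0x0019
[6+:6] slot=46 & 0x3f = 0x2e; word=0x0b99
[12+:1] flags=1 & 0x1 = 0x1; word=0x1b99
[13+:1] state=1 & 0x1 = 0x1; word=0x3b99
[14+:2] err=1 & 0x3 = 0x1; word=0x7b99
word = 0x7b99 → little-endian bytes:
  [0]=0x99  [1]=0x7b

99 7b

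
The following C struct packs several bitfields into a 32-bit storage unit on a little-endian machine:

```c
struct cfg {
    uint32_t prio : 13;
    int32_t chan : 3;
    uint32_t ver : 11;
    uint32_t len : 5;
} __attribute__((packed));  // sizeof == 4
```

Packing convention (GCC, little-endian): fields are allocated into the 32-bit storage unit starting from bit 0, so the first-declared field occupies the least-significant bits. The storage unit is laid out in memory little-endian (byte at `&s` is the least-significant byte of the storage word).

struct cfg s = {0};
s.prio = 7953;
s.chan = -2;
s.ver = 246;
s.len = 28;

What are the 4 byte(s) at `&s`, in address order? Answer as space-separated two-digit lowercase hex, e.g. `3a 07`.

11 df f6 e0

prio (13b) val=7953 bits=0x1f11 at bit 0: 0x00001f11
chan (3b) val=-2 bits=0x6 at bit 13: 0x0000df11
ver (11b) val=246 bits=0xf6 at bit 16: 0x00f6df11
len (5b) val=28 bits=0x1c at bit 27: 0xe0f6df11
word = 0xe0f6df11 → little-endian bytes:
  [0]=0x11  [1]=0xdf  [2]=0xf6  [3]=0xe0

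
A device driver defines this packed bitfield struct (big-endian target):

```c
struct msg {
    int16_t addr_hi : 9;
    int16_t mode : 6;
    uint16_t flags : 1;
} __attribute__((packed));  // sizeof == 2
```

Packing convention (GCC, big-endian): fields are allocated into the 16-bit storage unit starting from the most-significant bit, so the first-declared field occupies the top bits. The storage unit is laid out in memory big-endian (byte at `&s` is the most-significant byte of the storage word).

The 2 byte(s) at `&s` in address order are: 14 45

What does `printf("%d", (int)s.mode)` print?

[0]=0x14 [1]=0x45 (big-endian) → word 0x1445
addr_hi:9 @ bit 7 → (0x1445>>7)&0x1ff = 0x28
mode:6 @ bit 1 → (0x1445>>1)&0x3f = 0x22  ←
flags:1 @ bit 0 → (0x1445>>0)&0x1 = 0x1
mode signed 6b, MSB=1: 34 - 64 = -30

-30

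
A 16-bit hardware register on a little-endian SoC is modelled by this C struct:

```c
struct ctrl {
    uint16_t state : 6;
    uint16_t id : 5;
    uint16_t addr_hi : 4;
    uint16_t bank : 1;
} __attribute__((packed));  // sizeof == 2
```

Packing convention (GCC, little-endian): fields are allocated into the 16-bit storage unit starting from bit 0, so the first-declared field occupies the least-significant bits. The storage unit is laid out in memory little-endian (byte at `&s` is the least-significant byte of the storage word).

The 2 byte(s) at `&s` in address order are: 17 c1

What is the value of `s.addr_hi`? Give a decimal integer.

[0]=0x17 [1]=0xc1 (little-endian) → word 0xc117
state [0+:6] = (word>>0) & 0x3f = 23
id [6+:5] = (word>>6) & 0x1f = 4
addr_hi [11+:4] = (word>>11) & 0xf = 8  ←
bank [15+:1] = (word>>15) & 0x1 = 1

8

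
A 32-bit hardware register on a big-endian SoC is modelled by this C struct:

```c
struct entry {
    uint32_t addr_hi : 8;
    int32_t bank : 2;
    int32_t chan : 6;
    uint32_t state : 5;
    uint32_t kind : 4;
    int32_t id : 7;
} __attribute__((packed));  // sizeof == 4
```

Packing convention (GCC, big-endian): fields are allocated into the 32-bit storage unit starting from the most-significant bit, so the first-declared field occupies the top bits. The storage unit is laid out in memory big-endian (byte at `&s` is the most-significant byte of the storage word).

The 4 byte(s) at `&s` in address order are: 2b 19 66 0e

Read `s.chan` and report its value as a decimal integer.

25

[0]=0x2b [1]=0x19 [2]=0x66 [3]=0x0e (big-endian) → word 0x2b19660e
addr_hi [24+:8] = (word>>24) & 0xff = 43
bank [22+:2] = (word>>22) & 0x3 = 0
chan [16+:6] = (word>>16) & 0x3f = 25  ←
state [11+:5] = (word>>11) & 0x1f = 12
kind [7+:4] = (word>>7) & 0xf = 12
id [0+:7] = (word>>0) & 0x7f = 14
chan signed 6b, MSB=0: value = 25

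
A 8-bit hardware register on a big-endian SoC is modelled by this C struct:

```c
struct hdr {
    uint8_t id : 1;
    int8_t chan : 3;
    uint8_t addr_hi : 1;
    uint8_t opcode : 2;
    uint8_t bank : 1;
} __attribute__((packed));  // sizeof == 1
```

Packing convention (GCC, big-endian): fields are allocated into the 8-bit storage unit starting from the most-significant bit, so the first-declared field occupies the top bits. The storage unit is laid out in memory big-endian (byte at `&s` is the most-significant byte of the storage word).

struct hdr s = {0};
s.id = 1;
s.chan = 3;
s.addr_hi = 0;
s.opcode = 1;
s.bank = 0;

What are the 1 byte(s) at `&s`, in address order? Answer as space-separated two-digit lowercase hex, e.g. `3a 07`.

[7+:1] id=1 & 0x1 = 0x1; word=0x80
[4+:3] chan=3 & 0x7 = 0x3; word=0xb0
[3+:1] addr_hi=0 & 0x1 = 0x0; word=0xb0
[1+:2] opcode=1 & 0x3 = 0x1; word=0xb2
[0+:1] bank=0 & 0x1 = 0x0; word=0xb2
word = 0xb2 → big-endian bytes:
  [0]=0xb2

b2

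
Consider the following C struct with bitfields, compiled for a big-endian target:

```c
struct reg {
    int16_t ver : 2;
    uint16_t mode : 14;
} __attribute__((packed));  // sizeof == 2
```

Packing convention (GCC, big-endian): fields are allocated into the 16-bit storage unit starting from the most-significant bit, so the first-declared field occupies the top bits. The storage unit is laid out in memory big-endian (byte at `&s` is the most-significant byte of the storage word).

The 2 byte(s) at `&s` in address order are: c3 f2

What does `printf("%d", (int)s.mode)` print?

[0]=0xc3 [1]=0xf2 (big-endian) → word 0xc3f2
ver [14+:2] = (word>>14) & 0x3 = 3
mode [0+:14] = (word>>0) & 0x3fff = 1010  ←

1010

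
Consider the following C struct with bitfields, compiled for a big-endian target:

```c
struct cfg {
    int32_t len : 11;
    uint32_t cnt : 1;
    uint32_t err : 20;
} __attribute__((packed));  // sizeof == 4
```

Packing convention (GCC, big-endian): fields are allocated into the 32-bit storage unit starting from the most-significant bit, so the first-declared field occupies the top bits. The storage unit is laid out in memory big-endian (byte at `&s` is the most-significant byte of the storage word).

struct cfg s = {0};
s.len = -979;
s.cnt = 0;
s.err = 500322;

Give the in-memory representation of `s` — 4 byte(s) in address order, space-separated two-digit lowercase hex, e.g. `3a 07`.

len (11b) val=-979 bits=0x42d at bit 21: 0x85a00000
cnt (1b) val=0 bits=0x0 at bit 20: 0x85a00000
err (20b) val=500322 bits=0x7a262 at bit 0: 0x85a7a262
word = 0x85a7a262 → big-endian bytes:
  [0]=0x85  [1]=0xa7  [2]=0xa2  [3]=0x62

85 a7 a2 62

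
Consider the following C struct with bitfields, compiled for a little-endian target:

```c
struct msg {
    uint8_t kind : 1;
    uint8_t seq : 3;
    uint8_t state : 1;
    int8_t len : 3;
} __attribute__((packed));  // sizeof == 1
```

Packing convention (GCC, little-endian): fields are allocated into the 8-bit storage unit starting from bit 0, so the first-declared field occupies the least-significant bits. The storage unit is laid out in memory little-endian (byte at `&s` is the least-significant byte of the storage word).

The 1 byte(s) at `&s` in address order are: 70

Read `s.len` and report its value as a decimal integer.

3

[0]=0x70 (little-endian) → word 0x70
kind:1 @ bit 0 → (0x70>>0)&0x1 = 0x0
seq:3 @ bit 1 → (0x70>>1)&0x7 = 0x0
state:1 @ bit 4 → (0x70>>4)&0x1 = 0x1
len:3 @ bit 5 → (0x70>>5)&0x7 = 0x3  ←
len signed 3b, MSB=0: value = 3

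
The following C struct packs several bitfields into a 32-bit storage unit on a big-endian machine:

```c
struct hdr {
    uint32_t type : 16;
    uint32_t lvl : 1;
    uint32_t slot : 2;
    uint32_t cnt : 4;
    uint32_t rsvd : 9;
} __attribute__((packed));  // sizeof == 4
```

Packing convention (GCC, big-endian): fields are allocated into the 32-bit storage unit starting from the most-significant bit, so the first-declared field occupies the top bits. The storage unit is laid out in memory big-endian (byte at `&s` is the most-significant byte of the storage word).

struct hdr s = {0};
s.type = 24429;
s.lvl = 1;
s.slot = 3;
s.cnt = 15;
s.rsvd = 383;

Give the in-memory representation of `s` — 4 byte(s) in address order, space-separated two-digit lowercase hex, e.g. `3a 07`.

5f 6d ff 7f

[16+:16] type=24429 & 0xffff = 0x5f6d; word=0x5f6d0000
[15+:1] lvl=1 & 0x1 = 0x1; word=0x5f6d8000
[13+:2] slot=3 & 0x3 = 0x3; word=0x5f6de000
[9+:4] cnt=15 & 0xf = 0xf; word=0x5f6dfe00
[0+:9] rsvd=383 & 0x1ff = 0x17f; word=0x5f6dff7f
word = 0x5f6dff7f → big-endian bytes:
  [0]=0x5f  [1]=0x6d  [2]=0xff  [3]=0x7f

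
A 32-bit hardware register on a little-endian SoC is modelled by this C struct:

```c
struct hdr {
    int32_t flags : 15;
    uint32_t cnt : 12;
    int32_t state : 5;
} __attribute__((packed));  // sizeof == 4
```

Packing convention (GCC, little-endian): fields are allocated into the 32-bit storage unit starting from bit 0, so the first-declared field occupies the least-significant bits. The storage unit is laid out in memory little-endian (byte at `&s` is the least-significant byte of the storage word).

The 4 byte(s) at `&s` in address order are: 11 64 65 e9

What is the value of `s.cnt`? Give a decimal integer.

714

[0]=0x11 [1]=0x64 [2]=0x65 [3]=0xe9 (little-endian) → word 0xe9656411
flags [0+:15] = (word>>0) & 0x7fff = 25617
cnt [15+:12] = (word>>15) & 0xfff = 714  ←
state [27+:5] = (word>>27) & 0x1f = 29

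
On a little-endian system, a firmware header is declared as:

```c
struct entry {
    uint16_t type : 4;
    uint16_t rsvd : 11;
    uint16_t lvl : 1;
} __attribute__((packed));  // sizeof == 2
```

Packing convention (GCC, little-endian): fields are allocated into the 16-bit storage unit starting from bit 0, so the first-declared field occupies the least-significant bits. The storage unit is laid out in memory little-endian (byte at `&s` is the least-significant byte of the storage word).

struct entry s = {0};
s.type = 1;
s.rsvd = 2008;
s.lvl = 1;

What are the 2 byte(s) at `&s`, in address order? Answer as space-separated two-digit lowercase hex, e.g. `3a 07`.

type:4 = 1 → 0x1 << 0 → word 0x0001
rsvd:11 = 2008 → 0x7d8 << 4 → word 0x7d81
lvl:1 = 1 → 0x1 << 15 → word 0xfd81
word = 0xfd81 → little-endian bytes:
  [0]=0x81  [1]=0xfd

81 fd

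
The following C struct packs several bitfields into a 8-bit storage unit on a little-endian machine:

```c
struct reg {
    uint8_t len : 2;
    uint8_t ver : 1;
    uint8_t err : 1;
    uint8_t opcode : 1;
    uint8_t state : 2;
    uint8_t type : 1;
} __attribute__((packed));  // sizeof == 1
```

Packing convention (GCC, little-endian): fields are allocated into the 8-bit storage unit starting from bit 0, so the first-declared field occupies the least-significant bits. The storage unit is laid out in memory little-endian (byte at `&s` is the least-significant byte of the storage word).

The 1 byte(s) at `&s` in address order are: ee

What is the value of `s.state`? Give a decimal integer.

[0]=0xee (little-endian) → word 0xee
len [0+:2] = (word>>0) & 0x3 = 2
ver [2+:1] = (word>>2) & 0x1 = 1
err [3+:1] = (word>>3) & 0x1 = 1
opcode [4+:1] = (word>>4) & 0x1 = 0
state [5+:2] = (word>>5) & 0x3 = 3  ←
type [7+:1] = (word>>7) & 0x1 = 1

3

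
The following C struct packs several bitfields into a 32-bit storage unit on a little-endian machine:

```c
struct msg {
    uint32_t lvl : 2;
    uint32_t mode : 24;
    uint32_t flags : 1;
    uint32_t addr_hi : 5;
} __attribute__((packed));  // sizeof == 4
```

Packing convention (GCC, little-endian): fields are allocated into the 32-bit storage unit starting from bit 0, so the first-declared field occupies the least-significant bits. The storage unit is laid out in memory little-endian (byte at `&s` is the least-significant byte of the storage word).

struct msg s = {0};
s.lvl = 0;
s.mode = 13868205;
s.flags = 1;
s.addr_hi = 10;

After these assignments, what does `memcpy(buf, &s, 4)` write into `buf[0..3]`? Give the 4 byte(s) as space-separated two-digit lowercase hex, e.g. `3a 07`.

lvl (2b) val=0 bits=0x0 at bit 0: 0x00000000
mode (24b) val=13868205 bits=0xd39cad at bit 2: 0x034e72b4
flags (1b) val=1 bits=0x1 at bit 26: 0x074e72b4
addr_hi (5b) val=10 bits=0xa at bit 27: 0x574e72b4
word = 0x574e72b4 → little-endian bytes:
  [0]=0xb4  [1]=0x72  [2]=0x4e  [3]=0x57

b4 72 4e 57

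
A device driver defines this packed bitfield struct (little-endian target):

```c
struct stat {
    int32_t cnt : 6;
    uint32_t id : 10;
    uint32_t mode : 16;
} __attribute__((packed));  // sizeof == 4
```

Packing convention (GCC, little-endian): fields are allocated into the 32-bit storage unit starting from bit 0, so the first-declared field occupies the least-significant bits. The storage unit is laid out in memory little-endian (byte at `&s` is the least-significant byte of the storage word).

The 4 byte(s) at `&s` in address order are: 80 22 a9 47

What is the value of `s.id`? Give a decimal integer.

138

[0]=0x80 [1]=0x22 [2]=0xa9 [3]=0x47 (little-endian) → word 0x47a92280
cnt [0+:6] = (word>>0) & 0x3f = 0
id [6+:10] = (word>>6) & 0x3ff = 138  ←
mode [16+:16] = (word>>16) & 0xffff = 18345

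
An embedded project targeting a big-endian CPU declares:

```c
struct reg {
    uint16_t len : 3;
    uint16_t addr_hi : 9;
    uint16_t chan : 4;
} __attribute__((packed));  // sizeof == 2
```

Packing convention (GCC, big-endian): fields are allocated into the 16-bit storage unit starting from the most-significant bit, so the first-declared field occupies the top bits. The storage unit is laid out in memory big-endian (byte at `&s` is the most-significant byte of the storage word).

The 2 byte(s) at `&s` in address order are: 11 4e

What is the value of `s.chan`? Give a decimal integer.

14

[0]=0x11 [1]=0x4e (big-endian) → word 0x114e
len [13+:3] = (word>>13) & 0x7 = 0
addr_hi [4+:9] = (word>>4) & 0x1ff = 276
chan [0+:4] = (word>>0) & 0xf = 14  ←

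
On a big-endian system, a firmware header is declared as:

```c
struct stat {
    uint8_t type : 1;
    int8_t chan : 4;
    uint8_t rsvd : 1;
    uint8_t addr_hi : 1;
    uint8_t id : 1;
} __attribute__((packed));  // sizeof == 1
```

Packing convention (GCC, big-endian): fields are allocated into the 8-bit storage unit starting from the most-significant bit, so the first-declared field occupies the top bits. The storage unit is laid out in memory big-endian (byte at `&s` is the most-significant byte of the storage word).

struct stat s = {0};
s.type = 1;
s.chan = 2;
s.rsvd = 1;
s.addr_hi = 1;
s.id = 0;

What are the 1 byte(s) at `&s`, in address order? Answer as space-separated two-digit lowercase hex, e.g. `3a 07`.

96

type (1b) val=1 bits=0x1 at bit 7: 0x80
chan (4b) val=2 bits=0x2 at bit 3: 0x90
rsvd (1b) val=1 bits=0x1 at bit 2: 0x94
addr_hi (1b) val=1 bits=0x1 at bit 1: 0x96
id (1b) val=0 bits=0x0 at bit 0: 0x96
word = 0x96 → big-endian bytes:
  [0]=0x96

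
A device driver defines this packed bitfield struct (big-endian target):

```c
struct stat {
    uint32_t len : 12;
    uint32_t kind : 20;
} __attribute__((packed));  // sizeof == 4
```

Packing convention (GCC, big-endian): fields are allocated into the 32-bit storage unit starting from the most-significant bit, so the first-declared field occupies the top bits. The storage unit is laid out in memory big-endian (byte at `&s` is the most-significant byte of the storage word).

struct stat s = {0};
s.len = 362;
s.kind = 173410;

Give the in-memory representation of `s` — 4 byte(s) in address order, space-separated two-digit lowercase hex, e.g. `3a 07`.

[20+:12] len=362 & 0xfff = 0x16a; word=0x16a00000
[0+:20] kind=173410 & 0xfffff = 0x2a562; word=0x16a2a562
word = 0x16a2a562 → big-endian bytes:
  [0]=0x16  [1]=0xa2  [2]=0xa5  [3]=0x62

16 a2 a5 62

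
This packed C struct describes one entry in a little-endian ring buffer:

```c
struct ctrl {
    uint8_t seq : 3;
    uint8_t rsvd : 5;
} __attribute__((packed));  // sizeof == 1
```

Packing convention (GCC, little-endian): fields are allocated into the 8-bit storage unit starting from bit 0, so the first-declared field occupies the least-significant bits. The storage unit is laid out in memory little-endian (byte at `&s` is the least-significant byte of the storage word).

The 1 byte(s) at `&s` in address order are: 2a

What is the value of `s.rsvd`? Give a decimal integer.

5

[0]=0x2a (little-endian) → word 0x2a
seq:3 @ bit 0 → (0x2a>>0)&0x7 = 0x2
rsvd:5 @ bit 3 → (0x2a>>3)&0x1f = 0x5  ←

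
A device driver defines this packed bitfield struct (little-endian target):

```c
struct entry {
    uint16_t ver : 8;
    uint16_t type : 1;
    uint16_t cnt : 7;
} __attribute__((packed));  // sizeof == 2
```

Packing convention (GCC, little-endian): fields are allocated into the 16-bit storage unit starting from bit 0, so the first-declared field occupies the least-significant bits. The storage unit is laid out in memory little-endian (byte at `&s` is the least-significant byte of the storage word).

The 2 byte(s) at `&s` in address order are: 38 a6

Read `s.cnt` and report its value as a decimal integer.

[0]=0x38 [1]=0xa6 (little-endian) → word 0xa638
ver:8 @ bit 0 → (0xa638>>0)&0xff = 0x38
type:1 @ bit 8 → (0xa638>>8)&0x1 = 0x0
cnt:7 @ bit 9 → (0xa638>>9)&0x7f = 0x53  ←

83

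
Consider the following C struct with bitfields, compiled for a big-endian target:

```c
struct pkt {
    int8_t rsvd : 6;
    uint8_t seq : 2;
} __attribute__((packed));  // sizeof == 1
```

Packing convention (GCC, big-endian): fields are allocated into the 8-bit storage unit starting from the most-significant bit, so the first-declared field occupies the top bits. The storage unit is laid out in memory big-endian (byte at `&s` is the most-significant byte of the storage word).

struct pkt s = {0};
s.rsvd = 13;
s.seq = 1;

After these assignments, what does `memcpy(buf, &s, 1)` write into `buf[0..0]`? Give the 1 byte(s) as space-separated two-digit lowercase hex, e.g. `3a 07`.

rsvd:6 = 13 → 0xd << 2 → word 0x34
seq:2 = 1 → 0x1 << 0 → word 0x35
word = 0x35 → big-endian bytes:
  [0]=0x35

35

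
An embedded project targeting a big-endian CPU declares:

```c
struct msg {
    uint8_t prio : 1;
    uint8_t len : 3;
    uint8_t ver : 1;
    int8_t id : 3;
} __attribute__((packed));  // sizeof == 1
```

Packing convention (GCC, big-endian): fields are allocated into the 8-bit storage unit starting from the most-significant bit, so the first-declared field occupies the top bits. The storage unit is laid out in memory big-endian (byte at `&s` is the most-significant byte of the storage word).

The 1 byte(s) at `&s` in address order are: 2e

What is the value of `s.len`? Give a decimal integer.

[0]=0x2e (big-endian) → word 0x2e
prio:1 @ bit 7 → (0x2e>>7)&0x1 = 0x0
len:3 @ bit 4 → (0x2e>>4)&0x7 = 0x2  ←
ver:1 @ bit 3 → (0x2e>>3)&0x1 = 0x1
id:3 @ bit 0 → (0x2e>>0)&0x7 = 0x6

2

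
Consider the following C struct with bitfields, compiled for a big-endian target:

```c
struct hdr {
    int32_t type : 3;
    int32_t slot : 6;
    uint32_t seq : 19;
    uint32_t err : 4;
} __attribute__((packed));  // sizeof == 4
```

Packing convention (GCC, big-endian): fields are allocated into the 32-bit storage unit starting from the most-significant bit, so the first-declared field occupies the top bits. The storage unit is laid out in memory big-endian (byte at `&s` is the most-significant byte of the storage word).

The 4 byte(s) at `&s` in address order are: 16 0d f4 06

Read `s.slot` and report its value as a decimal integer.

-20

[0]=0x16 [1]=0x0d [2]=0xf4 [3]=0x06 (big-endian) → word 0x160df406
type:3 @ bit 29 → (0x160df406>>29)&0x7 = 0x0
slot:6 @ bit 23 → (0x160df406>>23)&0x3f = 0x2c  ←
seq:19 @ bit 4 → (0x160df406>>4)&0x7ffff = 0xdf40
err:4 @ bit 0 → (0x160df406>>0)&0xf = 0x6
slot signed 6b, MSB=1: 44 - 64 = -20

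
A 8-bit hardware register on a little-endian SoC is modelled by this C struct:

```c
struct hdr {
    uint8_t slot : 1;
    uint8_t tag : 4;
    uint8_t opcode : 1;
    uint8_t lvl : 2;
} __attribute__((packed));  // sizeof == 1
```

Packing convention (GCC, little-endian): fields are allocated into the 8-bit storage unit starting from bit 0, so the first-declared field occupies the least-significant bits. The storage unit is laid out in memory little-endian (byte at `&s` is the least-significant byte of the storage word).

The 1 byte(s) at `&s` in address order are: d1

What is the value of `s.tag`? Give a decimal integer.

[0]=0xd1 (little-endian) → word 0xd1
slot:1 @ bit 0 → (0xd1>>0)&0x1 = 0x1
tag:4 @ bit 1 → (0xd1>>1)&0xf = 0x8  ←
opcode:1 @ bit 5 → (0xd1>>5)&0x1 = 0x0
lvl:2 @ bit 6 → (0xd1>>6)&0x3 = 0x3

8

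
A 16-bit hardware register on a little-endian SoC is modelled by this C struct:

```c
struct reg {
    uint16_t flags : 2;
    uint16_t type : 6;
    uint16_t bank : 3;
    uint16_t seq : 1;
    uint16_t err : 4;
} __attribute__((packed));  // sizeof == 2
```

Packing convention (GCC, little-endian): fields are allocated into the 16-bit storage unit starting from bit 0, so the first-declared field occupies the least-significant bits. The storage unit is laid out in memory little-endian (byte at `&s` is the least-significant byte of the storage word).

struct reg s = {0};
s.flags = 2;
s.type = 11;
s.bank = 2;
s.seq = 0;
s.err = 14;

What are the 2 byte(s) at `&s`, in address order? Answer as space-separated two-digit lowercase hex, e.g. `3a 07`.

flags (2b) val=2 bits=0x2 at bit 0: 0x0002
type (6b) val=11 bits=0xb at bit 2: 0x002e
bank (3b) val=2 bits=0x2 at bit 8: 0x022e
seq (1b) val=0 bits=0x0 at bit 11: 0x022e
err (4b) val=14 bits=0xe at bit 12: 0xe22e
word = 0xe22e → little-endian bytes:
  [0]=0x2e  [1]=0xe2

2e e2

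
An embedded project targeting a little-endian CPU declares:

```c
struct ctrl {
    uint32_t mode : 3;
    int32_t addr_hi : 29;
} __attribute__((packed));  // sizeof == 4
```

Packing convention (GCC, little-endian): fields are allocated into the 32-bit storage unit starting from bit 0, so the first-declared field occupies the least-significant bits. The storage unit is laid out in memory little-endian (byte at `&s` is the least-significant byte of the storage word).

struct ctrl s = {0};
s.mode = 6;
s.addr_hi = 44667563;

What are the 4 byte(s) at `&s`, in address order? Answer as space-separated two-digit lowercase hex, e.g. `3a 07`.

[0+:3] mode=6 & 0x7 = 0x6; word=0x00000006
[3+:29] addr_hi=44667563 & 0x1fffffff = 0x2a992ab; word=0x154c955e
word = 0x154c955e → little-endian bytes:
  [0]=0x5e  [1]=0x95  [2]=0x4c  [3]=0x15

5e 95 4c 15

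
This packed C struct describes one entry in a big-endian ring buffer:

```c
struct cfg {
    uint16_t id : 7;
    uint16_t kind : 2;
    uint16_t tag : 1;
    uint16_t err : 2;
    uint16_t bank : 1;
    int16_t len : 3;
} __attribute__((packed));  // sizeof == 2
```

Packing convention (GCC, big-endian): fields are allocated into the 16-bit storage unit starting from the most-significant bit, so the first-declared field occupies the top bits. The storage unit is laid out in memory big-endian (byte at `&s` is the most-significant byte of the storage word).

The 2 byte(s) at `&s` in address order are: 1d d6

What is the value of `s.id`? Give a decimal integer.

14

[0]=0x1d [1]=0xd6 (big-endian) → word 0x1dd6
id [9+:7] = (word>>9) & 0x7f = 14  ←
kind [7+:2] = (word>>7) & 0x3 = 3
tag [6+:1] = (word>>6) & 0x1 = 1
err [4+:2] = (word>>4) & 0x3 = 1
bank [3+:1] = (word>>3) & 0x1 = 0
len [0+:3] = (word>>0) & 0x7 = 6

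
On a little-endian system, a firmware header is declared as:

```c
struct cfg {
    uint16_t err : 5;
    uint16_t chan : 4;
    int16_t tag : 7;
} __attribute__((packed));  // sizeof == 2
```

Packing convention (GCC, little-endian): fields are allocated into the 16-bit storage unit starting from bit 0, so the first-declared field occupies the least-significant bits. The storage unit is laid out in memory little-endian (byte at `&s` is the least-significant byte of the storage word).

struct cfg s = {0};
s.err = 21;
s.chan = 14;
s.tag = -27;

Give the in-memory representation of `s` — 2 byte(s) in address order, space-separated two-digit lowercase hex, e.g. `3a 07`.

[0+:5] err=21 & 0x1f = 0x15; word=0x0015
[5+:4] chan=14 & 0xf = 0xe; word=0x01d5
[9+:7] tag=-27 & 0x7f = 0x65; word=0xcbd5
word = 0xcbd5 → little-endian bytes:
  [0]=0xd5  [1]=0xcb

d5 cb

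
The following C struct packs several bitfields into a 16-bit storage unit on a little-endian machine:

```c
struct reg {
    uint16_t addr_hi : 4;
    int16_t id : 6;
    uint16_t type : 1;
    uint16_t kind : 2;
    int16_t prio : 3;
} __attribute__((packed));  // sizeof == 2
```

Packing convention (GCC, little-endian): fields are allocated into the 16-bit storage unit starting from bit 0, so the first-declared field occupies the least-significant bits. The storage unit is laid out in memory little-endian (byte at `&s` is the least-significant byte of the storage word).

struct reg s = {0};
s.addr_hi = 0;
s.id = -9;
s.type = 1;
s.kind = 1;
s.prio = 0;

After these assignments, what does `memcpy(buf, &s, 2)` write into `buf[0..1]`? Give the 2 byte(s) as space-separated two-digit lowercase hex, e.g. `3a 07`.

[0+:4] addr_hi=0 & 0xf = 0x0; word=0x0000
[4+:6] id=-9 & 0x3f = 0x37; word=0x0370
[10+:1] type=1 & 0x1 = 0x1; word=0x0770
[11+:2] kind=1 & 0x3 = 0x1; word=0x0f70
[13+:3] prio=0 & 0x7 = 0x0; word=0x0f70
word = 0x0f70 → little-endian bytes:
  [0]=0x70  [1]=0x0f

70 0f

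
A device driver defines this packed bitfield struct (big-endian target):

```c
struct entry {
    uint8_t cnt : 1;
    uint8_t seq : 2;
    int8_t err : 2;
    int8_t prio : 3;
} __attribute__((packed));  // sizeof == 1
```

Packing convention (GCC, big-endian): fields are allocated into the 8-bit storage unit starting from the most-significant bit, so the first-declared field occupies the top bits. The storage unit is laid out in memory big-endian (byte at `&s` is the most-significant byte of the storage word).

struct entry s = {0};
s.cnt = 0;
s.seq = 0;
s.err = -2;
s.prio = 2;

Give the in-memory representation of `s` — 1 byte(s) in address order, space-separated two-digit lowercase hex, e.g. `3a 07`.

12

cnt:1 = 0 → 0x0 << 7 → word 0x00
seq:2 = 0 → 0x0 << 5 → word 0x00
err:2 = -2 → 0x2 << 3 → word 0x10
prio:3 = 2 → 0x2 << 0 → word 0x12
word = 0x12 → big-endian bytes:
  [0]=0x12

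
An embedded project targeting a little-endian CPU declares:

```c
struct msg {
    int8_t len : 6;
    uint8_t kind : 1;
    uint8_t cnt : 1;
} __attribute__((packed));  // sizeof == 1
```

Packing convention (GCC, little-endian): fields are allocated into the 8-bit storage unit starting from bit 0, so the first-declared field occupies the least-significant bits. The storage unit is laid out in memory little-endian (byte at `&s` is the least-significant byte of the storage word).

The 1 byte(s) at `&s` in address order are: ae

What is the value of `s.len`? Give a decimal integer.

[0]=0xae (little-endian) → word 0xae
len [0+:6] = (word>>0) & 0x3f = 46  ←
kind [6+:1] = (word>>6) & 0x1 = 0
cnt [7+:1] = (word>>7) & 0x1 = 1
len signed 6b, MSB=1: 46 - 64 = -18

-18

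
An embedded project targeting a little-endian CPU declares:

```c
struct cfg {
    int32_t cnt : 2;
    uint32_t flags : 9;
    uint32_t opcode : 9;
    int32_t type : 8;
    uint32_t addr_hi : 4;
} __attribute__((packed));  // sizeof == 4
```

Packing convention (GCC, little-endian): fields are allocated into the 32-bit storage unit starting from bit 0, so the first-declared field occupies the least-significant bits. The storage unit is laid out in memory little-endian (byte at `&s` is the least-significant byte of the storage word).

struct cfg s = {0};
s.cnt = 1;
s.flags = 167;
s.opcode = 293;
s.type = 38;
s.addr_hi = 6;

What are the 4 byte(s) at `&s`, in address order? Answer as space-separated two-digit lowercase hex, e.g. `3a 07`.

[0+:2] cnt=1 & 0x3 = 0x1; word=0x00000001
[2+:9] flags=167 & 0x1ff = 0xa7; word=0x0000029d
[11+:9] opcode=293 & 0x1ff = 0x125; word=0x00092a9d
[20+:8] type=38 & 0xff = 0x26; word=0x02692a9d
[28+:4] addr_hi=6 & 0xf = 0x6; word=0x62692a9d
word = 0x62692a9d → little-endian bytes:
  [0]=0x9d  [1]=0x2a  [2]=0x69  [3]=0x62

9d 2a 69 62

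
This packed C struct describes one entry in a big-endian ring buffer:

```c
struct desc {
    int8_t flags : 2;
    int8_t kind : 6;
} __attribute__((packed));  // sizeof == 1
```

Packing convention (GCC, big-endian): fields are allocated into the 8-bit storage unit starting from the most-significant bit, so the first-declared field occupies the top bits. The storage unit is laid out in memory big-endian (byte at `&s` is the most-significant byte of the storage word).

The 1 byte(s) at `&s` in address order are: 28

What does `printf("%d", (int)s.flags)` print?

0

[0]=0x28 (big-endian) → word 0x28
flags [6+:2] = (word>>6) & 0x3 = 0  ←
kind [0+:6] = (word>>0) & 0x3f = 40
flags signed 2b, MSB=0: value = 0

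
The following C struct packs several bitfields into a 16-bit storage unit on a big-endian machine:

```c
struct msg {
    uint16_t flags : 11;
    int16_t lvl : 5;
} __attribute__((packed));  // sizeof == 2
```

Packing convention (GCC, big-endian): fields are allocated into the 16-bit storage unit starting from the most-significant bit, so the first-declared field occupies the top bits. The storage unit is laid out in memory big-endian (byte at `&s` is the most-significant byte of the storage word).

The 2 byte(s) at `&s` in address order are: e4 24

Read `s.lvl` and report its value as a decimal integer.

4

[0]=0xe4 [1]=0x24 (big-endian) → word 0xe424
flags [5+:11] = (word>>5) & 0x7ff = 1825
lvl [0+:5] = (word>>0) & 0x1f = 4  ←
lvl signed 5b, MSB=0: value = 4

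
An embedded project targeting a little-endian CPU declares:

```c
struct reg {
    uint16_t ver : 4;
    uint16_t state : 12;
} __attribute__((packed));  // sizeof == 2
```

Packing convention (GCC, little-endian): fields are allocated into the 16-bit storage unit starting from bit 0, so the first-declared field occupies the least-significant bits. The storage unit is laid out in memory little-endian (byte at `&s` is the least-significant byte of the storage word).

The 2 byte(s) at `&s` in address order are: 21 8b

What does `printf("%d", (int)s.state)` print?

[0]=0x21 [1]=0x8b (little-endian) → word 0x8b21
ver:4 @ bit 0 → (0x8b21>>0)&0xf = 0x1
state:12 @ bit 4 → (0x8b21>>4)&0xfff = 0x8b2  ←

2226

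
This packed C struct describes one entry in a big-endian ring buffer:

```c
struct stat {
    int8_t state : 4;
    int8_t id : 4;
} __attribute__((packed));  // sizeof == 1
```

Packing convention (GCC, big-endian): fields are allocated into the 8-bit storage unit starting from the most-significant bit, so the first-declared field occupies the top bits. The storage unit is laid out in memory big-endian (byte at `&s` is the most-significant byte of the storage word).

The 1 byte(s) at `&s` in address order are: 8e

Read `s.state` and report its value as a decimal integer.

[0]=0x8e (big-endian) → word 0x8e
state:4 @ bit 4 → (0x8e>>4)&0xf = 0x8  ←
id:4 @ bit 0 → (0x8e>>0)&0xf = 0xe
state signed 4b, MSB=1: 8 - 16 = -8

-8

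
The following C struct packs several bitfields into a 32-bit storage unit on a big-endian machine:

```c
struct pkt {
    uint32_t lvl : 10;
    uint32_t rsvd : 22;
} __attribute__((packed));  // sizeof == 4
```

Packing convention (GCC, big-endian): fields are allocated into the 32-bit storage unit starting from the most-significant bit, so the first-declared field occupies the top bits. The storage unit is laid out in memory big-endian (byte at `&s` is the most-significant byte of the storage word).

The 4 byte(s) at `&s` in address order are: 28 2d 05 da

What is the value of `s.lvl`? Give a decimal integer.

[0]=0x28 [1]=0x2d [2]=0x05 [3]=0xda (big-endian) → word 0x282d05da
lvl:10 @ bit 22 → (0x282d05da>>22)&0x3ff = 0xa0  ←
rsvd:22 @ bit 0 → (0x282d05da>>0)&0x3fffff = 0x2d05da

160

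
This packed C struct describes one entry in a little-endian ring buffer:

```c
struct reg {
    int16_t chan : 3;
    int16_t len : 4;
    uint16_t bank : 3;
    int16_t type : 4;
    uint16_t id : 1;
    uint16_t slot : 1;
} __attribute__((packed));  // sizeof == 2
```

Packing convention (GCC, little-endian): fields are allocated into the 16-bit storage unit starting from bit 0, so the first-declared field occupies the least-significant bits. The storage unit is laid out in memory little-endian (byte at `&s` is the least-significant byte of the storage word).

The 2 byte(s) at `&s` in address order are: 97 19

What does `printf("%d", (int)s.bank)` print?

[0]=0x97 [1]=0x19 (little-endian) → word 0x1997
chan [0+:3] = (word>>0) & 0x7 = 7
len [3+:4] = (word>>3) & 0xf = 2
bank [7+:3] = (word>>7) & 0x7 = 3  ←
type [10+:4] = (word>>10) & 0xf = 6
id [14+:1] = (word>>14) & 0x1 = 0
slot [15+:1] = (word>>15) & 0x1 = 0

3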